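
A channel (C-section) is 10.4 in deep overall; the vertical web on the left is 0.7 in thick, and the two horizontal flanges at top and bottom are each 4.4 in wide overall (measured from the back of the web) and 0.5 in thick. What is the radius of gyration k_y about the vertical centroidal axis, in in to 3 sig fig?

Break the section into simple shapes (no overlaps), measuring from the bottom-left corner of the bounding box.
Web: 0.7 × 10.4, A = 7.28 in², x = 0.35 in, Ī = 0.29727 in⁴.
Top flange (beyond web): 3.7 × 0.5, A = 1.85 in², x = 2.55 in, Ī = 2.1105 in⁴.
Bottom flange (beyond web): 3.7 × 0.5, A = 1.85 in², x = 2.55 in, Ī = 2.1105 in⁴.
Centroid: x̄ = ΣA·x / ΣA = 1.0913 in.
Transfer each piece to the vertical centroidal axis using Ī + A·d² with d = x − 1.0913:
  web: d = -0.74135 in → contributes +4.2983 in⁴
  top flange (beyond web): d = 1.4587 in → contributes +6.0467 in⁴
  bottom flange (beyond web): d = 1.4587 in → contributes +6.0467 in⁴
Total I = 16.392 in⁴.
Radius of gyration: k = √(I/A) = √(16.392 / 10.98) = 1.2218 in.

k_y ≈ 1.22 in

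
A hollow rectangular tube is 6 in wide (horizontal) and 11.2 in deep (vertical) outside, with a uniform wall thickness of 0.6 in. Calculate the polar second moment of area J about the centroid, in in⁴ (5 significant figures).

Treat the section as a set of non-overlapping primitives; coordinates are from the bounding-box lower-left.
Outer rectangle: 6 × 11.2, A = 67.2 in², y = 5.6 in, Ī = 702.464 in⁴.
Inner void (subtracted): 4.8 × 10, A = 48 in², y = 5.6 in, Ī = 400 in⁴.
By symmetry the centroid is at mid-height, ȳ = 5.6 in.
All pieces are centred on the centroidal x-axis, so I = ΣĪ (holes subtracted) = 302.464 in⁴.
Repeating about the centroidal y-axis gives I_y = 109.44 in⁴.
Polar second moment: J = I_x + I_y = 411.904 in⁴.

J ≈ 411.90 in⁴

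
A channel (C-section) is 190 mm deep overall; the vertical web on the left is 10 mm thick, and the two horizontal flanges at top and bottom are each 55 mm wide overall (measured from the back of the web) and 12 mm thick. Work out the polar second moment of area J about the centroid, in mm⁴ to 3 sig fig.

Decompose the section into non-overlapping parts with the origin at the bottom-left of its bounding rectangle.
Web: 10 × 190, A = 1 900 mm², y = 95 mm, Ī = 5 715 833 mm⁴.
Top flange (beyond web): 45 × 12, A = 540 mm², y = 184 mm, Ī = 6 480 mm⁴.
Bottom flange (beyond web): 45 × 12, A = 540 mm², y = 6 mm, Ī = 6 480 mm⁴.
By symmetry the centroid is at mid-height, ȳ = 95 mm.
Transfer each piece to the centroidal x-axis using Ī + A·d² with d = y − 95:
  web: d = 0 mm → contributes +5 715 833 mm⁴
  top flange (beyond web): d = 89 mm → contributes +4 283 820 mm⁴
  bottom flange (beyond web): d = -89 mm → contributes +4 283 820 mm⁴
Total I = 14 283 473 mm⁴.
For the y-axis: x̄ = 14.966 mm.
Repeating about the centroidal y-axis gives I_y = 718 830 mm⁴.
Polar second moment: J = I_x + I_y = 15 002 303 mm⁴.

J ≈ 1.50 × 10⁷ mm⁴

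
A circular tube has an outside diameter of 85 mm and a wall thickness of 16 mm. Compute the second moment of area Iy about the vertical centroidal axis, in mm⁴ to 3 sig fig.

Iy ≈ 2.18 × 10⁶ mm⁴

Split into non-overlapping primitives; take the origin at the lower-left of the bounding box.
Outer circle: ⌀85, A = 5674.5 mm², x = 42.5 mm, Ī = 2 562 392 mm⁴.
Bore (subtracted): ⌀53, A = 2206.2 mm², x = 42.5 mm, Ī = 387 323 mm⁴.
By symmetry the centroid is at mid-width, x̄ = 42.5 mm.
All pieces are centred on the vertical centroidal axis, so I = ΣĪ (holes subtracted) = 2 175 069 mm⁴.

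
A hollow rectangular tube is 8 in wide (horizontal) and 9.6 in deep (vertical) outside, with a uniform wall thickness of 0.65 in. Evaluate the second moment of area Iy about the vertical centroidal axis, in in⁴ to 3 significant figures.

Iy ≈ 202 in⁴

Treat the section as a set of non-overlapping primitives; coordinates are from the bounding-box lower-left.
Outer rectangle: 8 × 9.6, A = 76.8 in², x = 4 in, Ī = 409.6 in⁴.
Inner void (subtracted): 6.7 × 8.3, A = 55.61 in², x = 4 in, Ī = 208.03 in⁴.
By symmetry the centroid is at mid-width, x̄ = 4 in.
All pieces are centred on the vertical centroidal axis, so I = ΣĪ (holes subtracted) = 201.57 in⁴.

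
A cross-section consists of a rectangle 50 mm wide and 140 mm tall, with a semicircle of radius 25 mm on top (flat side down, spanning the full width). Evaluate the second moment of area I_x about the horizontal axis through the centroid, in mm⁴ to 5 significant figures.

I_x ≈ 1.7071 × 10⁷ mm⁴

Treat the section as a set of non-overlapping primitives; coordinates are from the bounding-box lower-left.
Rectangular body: 50 × 140, A = 7 000 mm², y = 70 mm, Ī = 11 433 333 mm⁴.
Semicircular cap: semicircle r = 25, A = 981.7477 mm², y = 150.6103 mm, Ī = 42873.81 mm⁴.
Centroid: ȳ = ΣA·y / ΣA = 79.915 mm.
Transfer each piece to the horizontal axis through the centroid using Ī + A·d² with d = y − 79.915:
  rectangular body: d = -9.914997 mm → contributes +12 121 484 mm⁴
  semicircular cap: d = 70.69533 mm → contributes +4 949 482 mm⁴
Total I = 17 070 965 mm⁴.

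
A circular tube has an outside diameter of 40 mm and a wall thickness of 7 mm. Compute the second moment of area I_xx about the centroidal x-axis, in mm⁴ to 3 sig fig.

Split into non-overlapping primitives; take the origin at the lower-left of the bounding box.
Outer circle: ⌀40, A = 1256.6 mm², y = 20 mm, Ī = 125 664 mm⁴.
Bore (subtracted): ⌀26, A = 530.93 mm², y = 20 mm, Ī = 22 432 mm⁴.
By symmetry the centroid is at mid-height, ȳ = 20 mm.
All pieces are centred on the centroidal x-axis, so I = ΣĪ (holes subtracted) = 103 232 mm⁴.

I_xx ≈ 1.03 × 10⁵ mm⁴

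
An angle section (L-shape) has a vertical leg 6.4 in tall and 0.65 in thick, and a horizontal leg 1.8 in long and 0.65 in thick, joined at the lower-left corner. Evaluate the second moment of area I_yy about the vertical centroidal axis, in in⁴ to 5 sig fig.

Decompose the section into non-overlapping parts with the origin at the bottom-left of its bounding rectangle.
Vertical leg: 0.65 × 6.4, A = 4.16 in², x = 0.325 in, Ī = 0.1464667 in⁴.
Horizontal leg (remainder): 1.15 × 0.65, A = 0.7475 in², x = 1.225 in, Ī = 0.08238073 in⁴.
Centroid: x̄ = ΣA·x / ΣA = 0.4620861 in.
Transfer each piece to the vertical centroidal axis using Ī + A·d² with d = x − 0.4620861:
  vertical leg: d = -0.1370861 in → contributes +0.2246439 in⁴
  horizontal leg (remainder): d = 0.7629139 in → contributes +0.5174539 in⁴
Total I = 0.7420977 in⁴.

I_yy ≈ 0.74210 in⁴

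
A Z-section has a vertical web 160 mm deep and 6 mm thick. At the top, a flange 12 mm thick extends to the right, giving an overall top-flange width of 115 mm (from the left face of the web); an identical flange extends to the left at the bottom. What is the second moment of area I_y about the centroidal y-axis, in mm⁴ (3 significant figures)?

I_y ≈ 1.12 × 10⁷ mm⁴

Treat the section as a set of non-overlapping primitives; coordinates are from the bounding-box lower-left.
Web: 6 × 160, A = 960 mm², x = 112 mm, Ī = 2 880 mm⁴.
Top flange (beyond web): 109 × 12, A = 1 308 mm², x = 169.5 mm, Ī = 1 295 029 mm⁴.
Bottom flange (beyond web): 109 × 12, A = 1 308 mm², x = 54.5 mm, Ī = 1 295 029 mm⁴.
Centroid: x̄ = ΣA·x / ΣA = 112 mm.
Transfer each piece to the centroidal y-axis using Ī + A·d² with d = x − 112:
  web: d = 0 mm → contributes +2 880 mm⁴
  top flange (beyond web): d = 57.5 mm → contributes +5 619 604 mm⁴
  bottom flange (beyond web): d = -57.5 mm → contributes +5 619 604 mm⁴
Total I = 11 242 088 mm⁴.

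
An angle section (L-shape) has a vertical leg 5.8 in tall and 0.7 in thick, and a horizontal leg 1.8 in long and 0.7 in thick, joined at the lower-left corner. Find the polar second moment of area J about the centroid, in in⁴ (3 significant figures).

Break the section into simple shapes (no overlaps), measuring from the bottom-left corner of the bounding box.
Vertical leg: 0.7 × 5.8, A = 4.06 in², y = 2.9 in, Ī = 11.382 in⁴.
Horizontal leg (remainder): 1.1 × 0.7, A = 0.77 in², y = 0.35 in, Ī = 0.031442 in⁴.
Centroid: ȳ = ΣA·y / ΣA = 2.4935 in.
Transfer each piece to the centroidal x-axis using Ī + A·d² with d = y − 2.4935:
  vertical leg: d = 0.40652 in → contributes +12.052 in⁴
  horizontal leg (remainder): d = -2.1435 in → contributes +3.5692 in⁴
Total I = 15.622 in⁴.
For the y-axis: x̄ = 0.49348 in.
Repeating about the centroidal y-axis gives I_y = 0.76769 in⁴.
Polar second moment: J = I_x + I_y = 16.389 in⁴.

J ≈ 16.4 in⁴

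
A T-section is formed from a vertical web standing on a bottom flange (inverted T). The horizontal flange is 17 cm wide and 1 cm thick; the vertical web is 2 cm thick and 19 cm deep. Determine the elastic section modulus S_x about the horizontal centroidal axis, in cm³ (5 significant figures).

Treat the section as a set of non-overlapping primitives; coordinates are from the bounding-box lower-left.
Flange: 17 × 1, A = 17 cm², y = 0.5 cm, Ī = 1.416667 cm⁴.
Web: 2 × 19, A = 38 cm², y = 10.5 cm, Ī = 1143.167 cm⁴.
Centroid: ȳ = ΣA·y / ΣA = 7.409091 cm.
Transfer each piece to the horizontal centroidal axis using Ī + A·d² with d = y − 7.409091:
  flange: d = -6.909091 cm → contributes +812.9208 cm⁴
  web: d = 3.090909 cm → contributes +1506.208 cm⁴
Total I = 2319.129 cm⁴.
Extreme fibre distance c = 12.59091 cm; S = I/c = 184.1907 cm³.

S_x ≈ 184.19 cm³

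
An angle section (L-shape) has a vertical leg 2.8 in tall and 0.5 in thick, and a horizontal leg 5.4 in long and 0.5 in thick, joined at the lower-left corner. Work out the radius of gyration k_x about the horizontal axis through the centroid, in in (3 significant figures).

k_x ≈ 0.746 in

Break the section into simple shapes (no overlaps), measuring from the bottom-left corner of the bounding box.
Vertical leg: 0.5 × 2.8, A = 1.4 in², y = 1.4 in, Ī = 0.91467 in⁴.
Horizontal leg (remainder): 4.9 × 0.5, A = 2.45 in², y = 0.25 in, Ī = 0.051042 in⁴.
Centroid: ȳ = ΣA·y / ΣA = 0.66818 in.
Transfer each piece to the horizontal axis through the centroid using Ī + A·d² with d = y − 0.66818:
  vertical leg: d = 0.73182 in → contributes +1.6644 in⁴
  horizontal leg (remainder): d = -0.41818 in → contributes +0.47949 in⁴
Total I = 2.1439 in⁴.
Radius of gyration: k = √(I/A) = √(2.1439 / 3.85) = 0.74623 in.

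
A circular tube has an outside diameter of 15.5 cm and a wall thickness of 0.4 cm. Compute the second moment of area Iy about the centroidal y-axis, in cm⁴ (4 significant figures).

Split into non-overlapping primitives; take the origin at the lower-left of the bounding box.
Outer circle: ⌀15.5, A = 188.692 cm², x = 7.75 cm, Ī = 2833.33 cm⁴.
Bore (subtracted): ⌀14.7, A = 169.717 cm², x = 7.75 cm, Ī = 2292.13 cm⁴.
By symmetry the centroid is at mid-width, x̄ = 7.75 cm.
All pieces are centred on the centroidal y-axis, so I = ΣĪ (holes subtracted) = 541.197 cm⁴.

Iy ≈ 541.2 cm⁴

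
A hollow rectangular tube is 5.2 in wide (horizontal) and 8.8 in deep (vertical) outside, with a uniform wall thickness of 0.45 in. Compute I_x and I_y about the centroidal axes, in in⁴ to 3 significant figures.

I_x ≈ 119 in⁴, I_y ≈ 50.8 in⁴

Decompose the section into non-overlapping parts with the origin at the bottom-left of its bounding rectangle.
Outer rectangle: 5.2 × 8.8, A = 45.76 in², y = 4.4 in, Ī = 295.3 in⁴.
Inner void (subtracted): 4.3 × 7.9, A = 33.97 in², y = 4.4 in, Ī = 176.67 in⁴.
By symmetry the centroid is at mid-height, ȳ = 4.4 in.
All pieces are centred on the centroidal x-axis, so I = ΣĪ (holes subtracted) = 118.63 in⁴.
Repeating about the centroidal y-axis gives I_y = 50.77 in⁴.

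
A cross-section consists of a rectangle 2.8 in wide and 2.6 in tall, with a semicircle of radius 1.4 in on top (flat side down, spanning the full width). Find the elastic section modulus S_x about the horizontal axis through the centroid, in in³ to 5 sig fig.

Split into non-overlapping primitives; take the origin at the lower-left of the bounding box.
Rectangular body: 2.8 × 2.6, A = 7.28 in², y = 1.3 in, Ī = 4.101067 in⁴.
Semicircular cap: semicircle r = 1.4, A = 3.078761 in², y = 3.194178 in, Ī = 0.4216423 in⁴.
Centroid: ȳ = ΣA·y / ΣA = 1.862975 in.
Transfer each piece to the horizontal axis through the centroid using Ī + A·d² with d = y − 1.862975:
  rectangular body: d = -0.5629749 in → contributes +6.408395 in⁴
  semicircular cap: d = 1.331204 in → contributes +5.877523 in⁴
Total I = 12.28592 in⁴.
Extreme fibre distance c = 2.137025 in; S = I/c = 5.749075 in³.

S_x ≈ 5.7491 in³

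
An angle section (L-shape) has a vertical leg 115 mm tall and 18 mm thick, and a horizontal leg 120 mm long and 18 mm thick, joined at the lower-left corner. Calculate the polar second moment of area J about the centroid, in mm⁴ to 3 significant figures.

Break the section into simple shapes (no overlaps), measuring from the bottom-left corner of the bounding box.
Vertical leg: 18 × 115, A = 2 070 mm², y = 57.5 mm, Ī = 2 281 313 mm⁴.
Horizontal leg (remainder): 102 × 18, A = 1 836 mm², y = 9 mm, Ī = 49 572 mm⁴.
Centroid: ȳ = ΣA·y / ΣA = 34.703 mm.
Transfer each piece to the centroidal x-axis using Ī + A·d² with d = y − 34.703:
  vertical leg: d = 22.797 mm → contributes +3 357 120 mm⁴
  horizontal leg (remainder): d = -25.703 mm → contributes +1 262 493 mm⁴
Total I = 4 619 613 mm⁴.
For the y-axis: x̄ = 37.203 mm.
Repeating about the centroidal y-axis gives I_y = 5 150 485 mm⁴.
Polar second moment: J = I_x + I_y = 9 770 098 mm⁴.

J ≈ 9.77 × 10⁶ mm⁴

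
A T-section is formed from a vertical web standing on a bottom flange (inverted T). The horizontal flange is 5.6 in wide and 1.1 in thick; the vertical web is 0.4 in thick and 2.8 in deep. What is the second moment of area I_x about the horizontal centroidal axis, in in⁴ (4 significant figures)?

Treat the section as a set of non-overlapping primitives; coordinates are from the bounding-box lower-left.
Flange: 5.6 × 1.1, A = 6.16 in², y = 0.55 in, Ī = 0.621133 in⁴.
Web: 0.4 × 2.8, A = 1.12 in², y = 2.5 in, Ī = 0.731733 in⁴.
Centroid: ȳ = ΣA·y / ΣA = 0.85 in.
Transfer each piece to the horizontal centroidal axis using Ī + A·d² with d = y − 0.85:
  flange: d = -0.3 in → contributes +1.17553 in⁴
  web: d = 1.65 in → contributes +3.78093 in⁴
Total I = 4.95647 in⁴.

I_x ≈ 4.956 in⁴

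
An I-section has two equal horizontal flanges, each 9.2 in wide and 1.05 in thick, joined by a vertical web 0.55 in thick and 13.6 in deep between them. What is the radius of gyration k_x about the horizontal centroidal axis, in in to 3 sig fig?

k_x ≈ 6.56 in

Treat the section as a set of non-overlapping primitives; coordinates are from the bounding-box lower-left.
Bottom flange: 9.2 × 1.05, A = 9.66 in², y = 0.525 in, Ī = 0.88751 in⁴.
Web: 0.55 × 13.6, A = 7.48 in², y = 7.85 in, Ī = 115.29 in⁴.
Top flange: 9.2 × 1.05, A = 9.66 in², y = 15.175 in, Ī = 0.88751 in⁴.
By symmetry the centroid is at mid-height, ȳ = 7.85 in.
Transfer each piece to the horizontal centroidal axis using Ī + A·d² with d = y − 7.85:
  bottom flange: d = -7.325 in → contributes +519.2 in⁴
  web: d = 0 in → contributes +115.29 in⁴
  top flange: d = 7.325 in → contributes +519.2 in⁴
Total I = 1153.7 in⁴.
Radius of gyration: k = √(I/A) = √(1153.7 / 26.8) = 6.5611 in.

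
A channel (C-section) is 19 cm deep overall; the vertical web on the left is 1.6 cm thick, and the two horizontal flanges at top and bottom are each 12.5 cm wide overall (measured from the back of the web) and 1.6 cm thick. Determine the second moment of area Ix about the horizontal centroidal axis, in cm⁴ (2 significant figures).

Ix ≈ 3600 cm⁴

Treat the section as a set of non-overlapping primitives; coordinates are from the bounding-box lower-left.
Web: 1.6 × 19, A = 30.4 cm², y = 9.5 cm, Ī = 914.5 cm⁴.
Top flange (beyond web): 10.9 × 1.6, A = 17.44 cm², y = 18.2 cm, Ī = 3.721 cm⁴.
Bottom flange (beyond web): 10.9 × 1.6, A = 17.44 cm², y = 0.8 cm, Ī = 3.721 cm⁴.
By symmetry the centroid is at mid-height, ȳ = 9.5 cm.
Transfer each piece to the horizontal centroidal axis using Ī + A·d² with d = y − 9.5:
  web: d = 0 cm → contributes +914.5 cm⁴
  top flange (beyond web): d = 8.7 cm → contributes +1 324 cm⁴
  bottom flange (beyond web): d = -8.7 cm → contributes +1 324 cm⁴
Total I = 3 562 cm⁴.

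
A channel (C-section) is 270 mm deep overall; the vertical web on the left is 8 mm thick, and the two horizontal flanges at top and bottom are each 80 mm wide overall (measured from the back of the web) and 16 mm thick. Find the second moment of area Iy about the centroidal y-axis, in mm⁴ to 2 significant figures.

Split into non-overlapping primitives; take the origin at the lower-left of the bounding box.
Web: 8 × 270, A = 2 160 mm², x = 4 mm, Ī = 11 520 mm⁴.
Top flange (beyond web): 72 × 16, A = 1 152 mm², x = 44 mm, Ī = 497 664 mm⁴.
Bottom flange (beyond web): 72 × 16, A = 1 152 mm², x = 44 mm, Ī = 497 664 mm⁴.
Centroid: x̄ = ΣA·x / ΣA = 24.65 mm.
Transfer each piece to the centroidal y-axis using Ī + A·d² with d = x − 24.65:
  web: d = -20.65 mm → contributes +932 161 mm⁴
  top flange (beyond web): d = 19.35 mm → contributes +929 214 mm⁴
  bottom flange (beyond web): d = 19.35 mm → contributes +929 214 mm⁴
Total I = 2 790 590 mm⁴.

Iy ≈ 2.8 × 10⁶ mm⁴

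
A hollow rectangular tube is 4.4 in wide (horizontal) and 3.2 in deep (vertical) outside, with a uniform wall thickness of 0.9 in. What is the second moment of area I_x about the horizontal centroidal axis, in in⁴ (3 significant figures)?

Treat the section as a set of non-overlapping primitives; coordinates are from the bounding-box lower-left.
Outer rectangle: 4.4 × 3.2, A = 14.08 in², y = 1.6 in, Ī = 12.015 in⁴.
Inner void (subtracted): 2.6 × 1.4, A = 3.64 in², y = 1.6 in, Ī = 0.59453 in⁴.
By symmetry the centroid is at mid-height, ȳ = 1.6 in.
All pieces are centred on the horizontal centroidal axis, so I = ΣĪ (holes subtracted) = 11.42 in⁴.

I_x ≈ 11.4 in⁴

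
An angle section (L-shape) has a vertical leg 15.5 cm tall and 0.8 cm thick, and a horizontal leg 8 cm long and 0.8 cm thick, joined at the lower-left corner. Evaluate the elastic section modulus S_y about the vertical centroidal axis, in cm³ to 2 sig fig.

Treat the section as a set of non-overlapping primitives; coordinates are from the bounding-box lower-left.
Vertical leg: 0.8 × 15.5, A = 12.4 cm², x = 0.4 cm, Ī = 0.6613 cm⁴.
Horizontal leg (remainder): 7.2 × 0.8, A = 5.76 cm², x = 4.4 cm, Ī = 24.88 cm⁴.
Centroid: x̄ = ΣA·x / ΣA = 1.669 cm.
Transfer each piece to the vertical centroidal axis using Ī + A·d² with d = x − 1.669:
  vertical leg: d = -1.269 cm → contributes +20.62 cm⁴
  horizontal leg (remainder): d = 2.731 cm → contributes +67.85 cm⁴
Total I = 88.47 cm⁴.
Extreme fibre distance c = 6.331 cm; S = I/c = 13.97 cm³.

S_y ≈ 14 cm³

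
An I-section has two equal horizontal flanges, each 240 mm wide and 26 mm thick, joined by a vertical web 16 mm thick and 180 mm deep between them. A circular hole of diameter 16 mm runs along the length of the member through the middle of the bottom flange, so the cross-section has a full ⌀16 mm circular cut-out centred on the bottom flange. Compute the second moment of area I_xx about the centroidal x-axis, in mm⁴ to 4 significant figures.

Decompose the section into non-overlapping parts with the origin at the bottom-left of its bounding rectangle.
Bottom flange: 240 × 26, A = 6 240 mm², y = 13 mm, Ī = 351 520 mm⁴.
Web: 16 × 180, A = 2 880 mm², y = 116 mm, Ī = 7 776 000 mm⁴.
Top flange: 240 × 26, A = 6 240 mm², y = 219 mm, Ī = 351 520 mm⁴.
Hole (subtracted): ⌀16, A = 201.062 mm², y = 13 mm, Ī = 3216.99 mm⁴.
Centroid: ȳ = ΣA·y / ΣA = 117.366 mm.
Transfer each piece to the centroidal x-axis using Ī + A·d² with d = y − 117.366:
  bottom flange: d = -104.366 mm → contributes +68 319 430 mm⁴
  web: d = -1.36615 mm → contributes +7 781 375 mm⁴
  top flange: d = 101.634 mm → contributes +64 807 223 mm⁴
  hole: d = -104.366 mm → contributes −2 193 242 mm⁴
Total I = 138 714 785 mm⁴.

I_xx ≈ 1.387 × 10⁸ mm⁴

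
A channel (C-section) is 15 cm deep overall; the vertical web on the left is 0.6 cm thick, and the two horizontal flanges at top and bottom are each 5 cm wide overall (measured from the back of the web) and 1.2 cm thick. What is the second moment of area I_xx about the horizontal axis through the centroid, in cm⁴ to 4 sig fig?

Decompose the section into non-overlapping parts with the origin at the bottom-left of its bounding rectangle.
Web: 0.6 × 15, A = 9 cm², y = 7.5 cm, Ī = 168.75 cm⁴.
Top flange (beyond web): 4.4 × 1.2, A = 5.28 cm², y = 14.4 cm, Ī = 0.6336 cm⁴.
Bottom flange (beyond web): 4.4 × 1.2, A = 5.28 cm², y = 0.6 cm, Ī = 0.6336 cm⁴.
By symmetry the centroid is at mid-height, ȳ = 7.5 cm.
Transfer each piece to the horizontal axis through the centroid using Ī + A·d² with d = y − 7.5:
  web: d = 0 cm → contributes +168.75 cm⁴
  top flange (beyond web): d = 6.9 cm → contributes +252.014 cm⁴
  bottom flange (beyond web): d = -6.9 cm → contributes +252.014 cm⁴
Total I = 672.779 cm⁴.

I_xx ≈ 672.8 cm⁴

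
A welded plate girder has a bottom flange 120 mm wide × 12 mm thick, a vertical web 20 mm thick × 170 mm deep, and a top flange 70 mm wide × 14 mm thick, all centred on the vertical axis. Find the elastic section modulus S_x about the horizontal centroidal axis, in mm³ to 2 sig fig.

S_x ≈ 2.7 × 10⁵ mm³

Break the section into simple shapes (no overlaps), measuring from the bottom-left corner of the bounding box.
Bottom plate: 120 × 12, A = 1 440 mm², y = 6 mm, Ī = 17 280 mm⁴.
Web plate: 20 × 170, A = 3 400 mm², y = 97 mm, Ī = 8 188 333 mm⁴.
Top plate: 70 × 14, A = 980 mm², y = 189 mm, Ī = 16 007 mm⁴.
Centroid: ȳ = ΣA·y / ΣA = 89.98 mm.
Transfer each piece to the horizontal centroidal axis using Ī + A·d² with d = y − 89.98:
  bottom plate: d = -83.98 mm → contributes +10 172 101 mm⁴
  web plate: d = 7.024 mm → contributes +8 356 080 mm⁴
  top plate: d = 99.02 mm → contributes +9 625 655 mm⁴
Total I = 28 153 837 mm⁴.
Extreme fibre distance c = 106 mm; S = I/c = 265 542 mm³.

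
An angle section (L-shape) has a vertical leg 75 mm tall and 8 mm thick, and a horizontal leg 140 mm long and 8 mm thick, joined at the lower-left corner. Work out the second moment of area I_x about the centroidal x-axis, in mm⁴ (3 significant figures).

I_x ≈ 7.16 × 10⁵ mm⁴

Split into non-overlapping primitives; take the origin at the lower-left of the bounding box.
Vertical leg: 8 × 75, A = 600 mm², y = 37.5 mm, Ī = 281 250 mm⁴.
Horizontal leg (remainder): 132 × 8, A = 1 056 mm², y = 4 mm, Ī = 5 632 mm⁴.
Centroid: ȳ = ΣA·y / ΣA = 16.138 mm.
Transfer each piece to the centroidal x-axis using Ī + A·d² with d = y − 16.138:
  vertical leg: d = 21.362 mm → contributes +555 059 mm⁴
  horizontal leg (remainder): d = -12.138 mm → contributes +161 205 mm⁴
Total I = 716 265 mm⁴.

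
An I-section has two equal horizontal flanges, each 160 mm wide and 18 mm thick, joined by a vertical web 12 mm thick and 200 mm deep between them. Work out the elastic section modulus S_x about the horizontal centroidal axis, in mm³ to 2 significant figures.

Treat the section as a set of non-overlapping primitives; coordinates are from the bounding-box lower-left.
Bottom flange: 160 × 18, A = 2 880 mm², y = 9 mm, Ī = 77 760 mm⁴.
Web: 12 × 200, A = 2 400 mm², y = 118 mm, Ī = 8 000 000 mm⁴.
Top flange: 160 × 18, A = 2 880 mm², y = 227 mm, Ī = 77 760 mm⁴.
By symmetry the centroid is at mid-height, ȳ = 118 mm.
Transfer each piece to the horizontal centroidal axis using Ī + A·d² with d = y − 118:
  bottom flange: d = -109 mm → contributes +34 295 040 mm⁴
  web: d = 0 mm → contributes +8 000 000 mm⁴
  top flange: d = 109 mm → contributes +34 295 040 mm⁴
Total I = 76 590 080 mm⁴.
Extreme fibre distance c = 118 mm; S = I/c = 649 068 mm³.

S_x ≈ 6.5 × 10⁵ mm³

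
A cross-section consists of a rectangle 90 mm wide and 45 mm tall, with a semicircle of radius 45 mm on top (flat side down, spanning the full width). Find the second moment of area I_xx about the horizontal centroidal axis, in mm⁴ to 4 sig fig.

I_xx ≈ 4.216 × 10⁶ mm⁴

Decompose the section into non-overlapping parts with the origin at the bottom-left of its bounding rectangle.
Rectangular body: 90 × 45, A = 4 050 mm², y = 22.5 mm, Ī = 683 438 mm⁴.
Semicircular cap: semicircle r = 45, A = 3180.86 mm², y = 64.0986 mm, Ī = 450 072 mm⁴.
Centroid: ȳ = ΣA·y / ΣA = 40.7993 mm.
Transfer each piece to the horizontal centroidal axis using Ī + A·d² with d = y − 40.7993:
  rectangular body: d = -18.2993 mm → contributes +2 039 632 mm⁴
  semicircular cap: d = 23.2993 mm → contributes +2 176 832 mm⁴
Total I = 4 216 464 mm⁴.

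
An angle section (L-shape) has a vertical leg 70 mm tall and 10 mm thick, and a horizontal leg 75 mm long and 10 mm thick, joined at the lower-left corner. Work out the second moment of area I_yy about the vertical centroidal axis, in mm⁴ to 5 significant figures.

Split into non-overlapping primitives; take the origin at the lower-left of the bounding box.
Vertical leg: 10 × 70, A = 700 mm², x = 5 mm, Ī = 5833.333 mm⁴.
Horizontal leg (remainder): 65 × 10, A = 650 mm², x = 42.5 mm, Ī = 228854.2 mm⁴.
Centroid: x̄ = ΣA·x / ΣA = 23.05556 mm.
Transfer each piece to the vertical centroidal axis using Ī + A·d² with d = x − 23.05556:
  vertical leg: d = -18.05556 mm → contributes +234035.5 mm⁴
  horizontal leg (remainder): d = 19.44444 mm → contributes +474610.3 mm⁴
Total I = 708645.8 mm⁴.

I_yy ≈ 7.0865 × 10⁵ mm⁴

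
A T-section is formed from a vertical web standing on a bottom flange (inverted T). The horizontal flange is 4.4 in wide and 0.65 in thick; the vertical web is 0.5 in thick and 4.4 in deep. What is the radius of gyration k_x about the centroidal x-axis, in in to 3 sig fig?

k_x ≈ 1.51 in

Treat the section as a set of non-overlapping primitives; coordinates are from the bounding-box lower-left.
Flange: 4.4 × 0.65, A = 2.86 in², y = 0.325 in, Ī = 0.1007 in⁴.
Web: 0.5 × 4.4, A = 2.2 in², y = 2.85 in, Ī = 3.5493 in⁴.
Centroid: ȳ = ΣA·y / ΣA = 1.4228 in.
Transfer each piece to the centroidal x-axis using Ī + A·d² with d = y − 1.4228:
  flange: d = -1.0978 in → contributes +3.5476 in⁴
  web: d = 1.4272 in → contributes +8.0303 in⁴
Total I = 11.578 in⁴.
Radius of gyration: k = √(I/A) = √(11.578 / 5.06) = 1.5127 in.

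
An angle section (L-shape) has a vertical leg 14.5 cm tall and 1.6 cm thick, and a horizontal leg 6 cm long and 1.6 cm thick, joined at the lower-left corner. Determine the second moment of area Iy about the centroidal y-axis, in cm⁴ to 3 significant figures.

Split into non-overlapping primitives; take the origin at the lower-left of the bounding box.
Vertical leg: 1.6 × 14.5, A = 23.2 cm², x = 0.8 cm, Ī = 4.9493 cm⁴.
Horizontal leg (remainder): 4.4 × 1.6, A = 7.04 cm², x = 3.8 cm, Ī = 11.358 cm⁴.
Centroid: x̄ = ΣA·x / ΣA = 1.4984 cm.
Transfer each piece to the centroidal y-axis using Ī + A·d² with d = x − 1.4984:
  vertical leg: d = -0.69841 cm → contributes +16.266 cm⁴
  horizontal leg (remainder): d = 2.3016 cm → contributes +48.651 cm⁴
Total I = 64.917 cm⁴.

Iy ≈ 64.9 cm⁴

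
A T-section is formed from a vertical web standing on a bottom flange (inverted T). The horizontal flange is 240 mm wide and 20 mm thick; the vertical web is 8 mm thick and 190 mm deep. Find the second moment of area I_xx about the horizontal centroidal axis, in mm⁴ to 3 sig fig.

Treat the section as a set of non-overlapping primitives; coordinates are from the bounding-box lower-left.
Flange: 240 × 20, A = 4 800 mm², y = 10 mm, Ī = 160 000 mm⁴.
Web: 8 × 190, A = 1 520 mm², y = 115 mm, Ī = 4 572 667 mm⁴.
Centroid: ȳ = ΣA·y / ΣA = 35.253 mm.
Transfer each piece to the horizontal centroidal axis using Ī + A·d² with d = y − 35.253:
  flange: d = -25.253 mm → contributes +3 221 067 mm⁴
  web: d = 79.747 mm → contributes +14 239 194 mm⁴
Total I = 17 460 262 mm⁴.

I_xx ≈ 1.75 × 10⁷ mm⁴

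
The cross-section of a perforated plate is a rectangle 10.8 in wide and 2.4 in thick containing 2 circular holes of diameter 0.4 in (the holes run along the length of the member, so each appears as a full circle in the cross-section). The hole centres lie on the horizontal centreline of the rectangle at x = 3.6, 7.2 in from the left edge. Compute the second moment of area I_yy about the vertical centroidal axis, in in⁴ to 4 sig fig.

Split into non-overlapping primitives; take the origin at the lower-left of the bounding box.
Plate: 10.8 × 2.4, A = 25.92 in², x = 5.4 in, Ī = 251.942 in⁴.
Hole 1 (subtracted): ⌀0.4, A = 0.125664 in², x = 3.6 in, Ī = 0.00125664 in⁴.
Hole 2 (subtracted): ⌀0.4, A = 0.125664 in², x = 7.2 in, Ī = 0.00125664 in⁴.
By symmetry the centroid is at mid-width, x̄ = 5.4 in.
Transfer each piece to the vertical centroidal axis using Ī + A·d² with d = x − 5.4:
  plate: d = 0 in → contributes +251.942 in⁴
  hole 1: d = -1.8 in → contributes −0.408407 in⁴
  hole 2: d = 1.8 in → contributes −0.408407 in⁴
Total I = 251.126 in⁴.

I_yy ≈ 251.1 in⁴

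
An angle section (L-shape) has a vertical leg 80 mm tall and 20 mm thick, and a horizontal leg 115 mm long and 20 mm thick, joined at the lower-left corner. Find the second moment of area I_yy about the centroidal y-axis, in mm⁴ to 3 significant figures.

Split into non-overlapping primitives; take the origin at the lower-left of the bounding box.
Vertical leg: 20 × 80, A = 1 600 mm², x = 10 mm, Ī = 53 333 mm⁴.
Horizontal leg (remainder): 95 × 20, A = 1 900 mm², x = 67.5 mm, Ī = 1 428 958 mm⁴.
Centroid: x̄ = ΣA·x / ΣA = 41.214 mm.
Transfer each piece to the centroidal y-axis using Ī + A·d² with d = x − 41.214:
  vertical leg: d = -31.214 mm → contributes +1 612 264 mm⁴
  horizontal leg (remainder): d = 26.286 mm → contributes +2 741 742 mm⁴
Total I = 4 354 006 mm⁴.

I_yy ≈ 4.35 × 10⁶ mm⁴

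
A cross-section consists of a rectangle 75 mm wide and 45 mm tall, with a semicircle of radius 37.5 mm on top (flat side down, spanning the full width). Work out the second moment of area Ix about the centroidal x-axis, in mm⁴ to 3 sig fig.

Ix ≈ 2.76 × 10⁶ mm⁴

Treat the section as a set of non-overlapping primitives; coordinates are from the bounding-box lower-left.
Rectangular body: 75 × 45, A = 3 375 mm², y = 22.5 mm, Ī = 569 531 mm⁴.
Semicircular cap: semicircle r = 37.5, A = 2208.9 mm², y = 60.915 mm, Ī = 217 049 mm⁴.
Centroid: ȳ = ΣA·y / ΣA = 37.697 mm.
Transfer each piece to the centroidal x-axis using Ī + A·d² with d = y − 37.697:
  rectangular body: d = -15.197 mm → contributes +1 348 951 mm⁴
  semicircular cap: d = 23.219 mm → contributes +1 407 914 mm⁴
Total I = 2 756 864 mm⁴.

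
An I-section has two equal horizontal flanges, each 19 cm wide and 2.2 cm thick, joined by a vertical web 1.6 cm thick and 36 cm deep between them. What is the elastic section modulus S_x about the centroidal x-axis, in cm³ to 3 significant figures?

S_x ≈ 1820 cm³

Treat the section as a set of non-overlapping primitives; coordinates are from the bounding-box lower-left.
Bottom flange: 19 × 2.2, A = 41.8 cm², y = 1.1 cm, Ī = 16.859 cm⁴.
Web: 1.6 × 36, A = 57.6 cm², y = 20.2 cm, Ī = 6220.8 cm⁴.
Top flange: 19 × 2.2, A = 41.8 cm², y = 39.3 cm, Ī = 16.859 cm⁴.
By symmetry the centroid is at mid-height, ȳ = 20.2 cm.
Transfer each piece to the centroidal x-axis using Ī + A·d² with d = y − 20.2:
  bottom flange: d = -19.1 cm → contributes +15 266 cm⁴
  web: d = 0 cm → contributes +6220.8 cm⁴
  top flange: d = 19.1 cm → contributes +15 266 cm⁴
Total I = 36 753 cm⁴.
Extreme fibre distance c = 20.2 cm; S = I/c = 1819.4 cm³.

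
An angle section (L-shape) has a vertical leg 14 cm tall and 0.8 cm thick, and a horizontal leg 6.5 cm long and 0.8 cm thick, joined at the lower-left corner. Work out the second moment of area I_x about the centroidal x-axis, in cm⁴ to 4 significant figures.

Treat the section as a set of non-overlapping primitives; coordinates are from the bounding-box lower-left.
Vertical leg: 0.8 × 14, A = 11.2 cm², y = 7 cm, Ī = 182.933 cm⁴.
Horizontal leg (remainder): 5.7 × 0.8, A = 4.56 cm², y = 0.4 cm, Ī = 0.2432 cm⁴.
Centroid: ȳ = ΣA·y / ΣA = 5.09036 cm.
Transfer each piece to the centroidal x-axis using Ī + A·d² with d = y − 5.09036:
  vertical leg: d = 1.90964 cm → contributes +223.777 cm⁴
  horizontal leg (remainder): d = -4.69036 cm → contributes +100.561 cm⁴
Total I = 324.337 cm⁴.

I_x ≈ 324.3 cm⁴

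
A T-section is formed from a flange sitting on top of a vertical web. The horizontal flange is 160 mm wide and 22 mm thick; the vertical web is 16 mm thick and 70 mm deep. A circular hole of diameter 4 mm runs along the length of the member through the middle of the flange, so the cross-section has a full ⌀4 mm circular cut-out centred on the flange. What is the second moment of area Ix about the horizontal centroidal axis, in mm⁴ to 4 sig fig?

Ix ≈ 2.396 × 10⁶ mm⁴

Decompose the section into non-overlapping parts with the origin at the bottom-left of its bounding rectangle.
Flange: 160 × 22, A = 3 520 mm², y = 81 mm, Ī = 141 973 mm⁴.
Web: 16 × 70, A = 1 120 mm², y = 35 mm, Ī = 457 333 mm⁴.
Hole (subtracted): ⌀4, A = 12.5664 mm², y = 81 mm, Ī = 12.5664 mm⁴.
Centroid: ȳ = ΣA·y / ΣA = 69.8664 mm.
Transfer each piece to the horizontal centroidal axis using Ī + A·d² with d = y − 69.8664:
  flange: d = 11.1336 mm → contributes +578 302 mm⁴
  web: d = -34.8664 mm → contributes +1 818 879 mm⁴
  hole: d = 11.1336 mm → contributes −1570.26 mm⁴
Total I = 2 395 611 mm⁴.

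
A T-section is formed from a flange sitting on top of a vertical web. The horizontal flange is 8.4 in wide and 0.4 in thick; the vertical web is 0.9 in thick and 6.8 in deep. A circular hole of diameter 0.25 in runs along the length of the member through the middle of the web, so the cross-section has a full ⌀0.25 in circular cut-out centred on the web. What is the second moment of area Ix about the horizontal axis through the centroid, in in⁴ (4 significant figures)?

Break the section into simple shapes (no overlaps), measuring from the bottom-left corner of the bounding box.
Flange: 8.4 × 0.4, A = 3.36 in², y = 7 in, Ī = 0.0448 in⁴.
Web: 0.9 × 6.8, A = 6.12 in², y = 3.4 in, Ī = 23.5824 in⁴.
Hole (subtracted): ⌀0.25, A = 0.0490874 in², y = 3.4 in, Ī = 0.000191748 in⁴.
Centroid: ȳ = ΣA·y / ΣA = 4.68259 in.
Transfer each piece to the horizontal axis through the centroid using Ī + A·d² with d = y − 4.68259:
  flange: d = 2.31741 in → contributes +18.0893 in⁴
  web: d = -1.28259 in → contributes +33.65 in⁴
  hole: d = -1.28259 in → contributes −0.0809424 in⁴
Total I = 51.6584 in⁴.

Ix ≈ 51.66 in⁴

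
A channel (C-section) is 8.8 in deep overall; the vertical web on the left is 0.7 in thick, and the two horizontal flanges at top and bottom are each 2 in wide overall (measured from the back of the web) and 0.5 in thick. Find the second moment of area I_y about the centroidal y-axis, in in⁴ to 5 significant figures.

I_y ≈ 1.5081 in⁴

Split into non-overlapping primitives; take the origin at the lower-left of the bounding box.
Web: 0.7 × 8.8, A = 6.16 in², x = 0.35 in, Ī = 0.2515333 in⁴.
Top flange (beyond web): 1.3 × 0.5, A = 0.65 in², x = 1.35 in, Ī = 0.09154167 in⁴.
Bottom flange (beyond web): 1.3 × 0.5, A = 0.65 in², x = 1.35 in, Ī = 0.09154167 in⁴.
Centroid: x̄ = ΣA·x / ΣA = 0.5242627 in.
Transfer each piece to the centroidal y-axis using Ī + A·d² with d = x − 0.5242627:
  web: d = -0.1742627 in → contributes +0.4385971 in⁴
  top flange (beyond web): d = 0.8257373 in → contributes +0.534739 in⁴
  bottom flange (beyond web): d = 0.8257373 in → contributes +0.534739 in⁴
Total I = 1.508075 in⁴.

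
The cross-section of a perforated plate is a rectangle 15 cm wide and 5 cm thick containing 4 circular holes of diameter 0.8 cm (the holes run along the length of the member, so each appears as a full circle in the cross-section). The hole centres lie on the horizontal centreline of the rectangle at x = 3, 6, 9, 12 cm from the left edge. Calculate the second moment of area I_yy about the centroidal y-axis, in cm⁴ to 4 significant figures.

I_yy ≈ 1384 cm⁴

Treat the section as a set of non-overlapping primitives; coordinates are from the bounding-box lower-left.
Plate: 15 × 5, A = 75 cm², x = 7.5 cm, Ī = 1406.25 cm⁴.
Hole 1 (subtracted): ⌀0.8, A = 0.502655 cm², x = 3 cm, Ī = 0.0201062 cm⁴.
Hole 2 (subtracted): ⌀0.8, A = 0.502655 cm², x = 6 cm, Ī = 0.0201062 cm⁴.
Hole 3 (subtracted): ⌀0.8, A = 0.502655 cm², x = 9 cm, Ī = 0.0201062 cm⁴.
Hole 4 (subtracted): ⌀0.8, A = 0.502655 cm², x = 12 cm, Ī = 0.0201062 cm⁴.
By symmetry the centroid is at mid-width, x̄ = 7.5 cm.
Transfer each piece to the centroidal y-axis using Ī + A·d² with d = x − 7.5:
  plate: d = 0 cm → contributes +1406.25 cm⁴
  hole 1: d = -4.5 cm → contributes −10.1989 cm⁴
  hole 2: d = -1.5 cm → contributes −1.15108 cm⁴
  hole 3: d = 1.5 cm → contributes −1.15108 cm⁴
  hole 4: d = 4.5 cm → contributes −10.1989 cm⁴
Total I = 1383.55 cm⁴.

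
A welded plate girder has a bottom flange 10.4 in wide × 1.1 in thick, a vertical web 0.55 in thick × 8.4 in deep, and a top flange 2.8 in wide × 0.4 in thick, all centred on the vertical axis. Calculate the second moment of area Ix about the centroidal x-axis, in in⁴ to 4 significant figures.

Decompose the section into non-overlapping parts with the origin at the bottom-left of its bounding rectangle.
Bottom plate: 10.4 × 1.1, A = 11.44 in², y = 0.55 in, Ī = 1.15353 in⁴.
Web plate: 0.55 × 8.4, A = 4.62 in², y = 5.3 in, Ī = 27.1656 in⁴.
Top plate: 2.8 × 0.4, A = 1.12 in², y = 9.7 in, Ī = 0.0149333 in⁴.
Centroid: ȳ = ΣA·y / ΣA = 2.42386 in.
Transfer each piece to the centroidal x-axis using Ī + A·d² with d = y − 2.42386:
  bottom plate: d = -1.87386 in → contributes +41.3236 in⁴
  web plate: d = 2.87614 in → contributes +65.3829 in⁴
  top plate: d = 7.27614 in → contributes +59.3101 in⁴
Total I = 166.017 in⁴.

Ix ≈ 166.0 in⁴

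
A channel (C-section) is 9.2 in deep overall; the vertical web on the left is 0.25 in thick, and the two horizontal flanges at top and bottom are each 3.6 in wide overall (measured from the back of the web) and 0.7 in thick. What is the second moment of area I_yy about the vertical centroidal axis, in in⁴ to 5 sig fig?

Break the section into simple shapes (no overlaps), measuring from the bottom-left corner of the bounding box.
Web: 0.25 × 9.2, A = 2.3 in², x = 0.125 in, Ī = 0.01197917 in⁴.
Top flange (beyond web): 3.35 × 0.7, A = 2.345 in², x = 1.925 in, Ī = 2.193064 in⁴.
Bottom flange (beyond web): 3.35 × 0.7, A = 2.345 in², x = 1.925 in, Ī = 2.193064 in⁴.
Centroid: x̄ = ΣA·x / ΣA = 1.332725 in.
Transfer each piece to the vertical centroidal axis using Ī + A·d² with d = x − 1.332725:
  web: d = -1.207725 in → contributes +3.36676 in⁴
  top flange (beyond web): d = 0.5922747 in → contributes +3.015664 in⁴
  bottom flange (beyond web): d = 0.5922747 in → contributes +3.015664 in⁴
Total I = 9.398089 in⁴.

I_yy ≈ 9.3981 in⁴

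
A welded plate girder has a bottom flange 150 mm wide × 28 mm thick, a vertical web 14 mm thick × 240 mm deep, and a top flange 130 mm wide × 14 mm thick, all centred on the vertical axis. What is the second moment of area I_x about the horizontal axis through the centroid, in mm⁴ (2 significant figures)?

I_x ≈ 1.1 × 10⁸ mm⁴

Break the section into simple shapes (no overlaps), measuring from the bottom-left corner of the bounding box.
Bottom plate: 150 × 28, A = 4 200 mm², y = 14 mm, Ī = 274 400 mm⁴.
Web plate: 14 × 240, A = 3 360 mm², y = 148 mm, Ī = 16 128 000 mm⁴.
Top plate: 130 × 14, A = 1 820 mm², y = 275 mm, Ī = 29 727 mm⁴.
Centroid: ȳ = ΣA·y / ΣA = 112.6 mm.
Transfer each piece to the horizontal axis through the centroid using Ī + A·d² with d = y − 112.6:
  bottom plate: d = -98.64 mm → contributes +41 141 252 mm⁴
  web plate: d = 35.36 mm → contributes +20 328 682 mm⁴
  top plate: d = 162.4 mm → contributes +48 005 269 mm⁴
Total I = 109 475 203 mm⁴.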